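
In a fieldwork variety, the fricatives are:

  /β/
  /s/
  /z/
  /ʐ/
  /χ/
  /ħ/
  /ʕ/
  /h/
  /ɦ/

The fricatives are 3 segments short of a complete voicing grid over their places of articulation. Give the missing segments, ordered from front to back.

/ɸ/, /ʂ/, /ʁ/

Voiceless: /s/ (alveolar), /χ/ (uvular), /ħ/ (pharyngeal), /h/ (glottal).
Voiced: /β/ (bilabial), /z/ (alveolar), /ʐ/ (retroflex), /ʕ/ (pharyngeal), /ɦ/ (glottal).
Gaps, from front to back: bilabial lacks voiceless (/ɸ/); retroflex lacks voiceless (/ʂ/); uvular lacks voiced (/ʁ/).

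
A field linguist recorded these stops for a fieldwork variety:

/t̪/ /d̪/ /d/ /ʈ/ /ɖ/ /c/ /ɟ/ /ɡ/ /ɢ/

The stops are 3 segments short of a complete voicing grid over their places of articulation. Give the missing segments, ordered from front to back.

place of articulation  voiceless  voiced  
dental            t̪        d̪      
alveolar          —         d       
retroflex         ʈ         ɖ       
palatal           c         ɟ       
velar             —         ɡ       
uvular            —         ɢ       
Gaps, from front to back: alveolar lacks voiceless (/t/); velar lacks voiceless (/k/); uvular lacks voiceless (/q/).

/t/, /k/, /q/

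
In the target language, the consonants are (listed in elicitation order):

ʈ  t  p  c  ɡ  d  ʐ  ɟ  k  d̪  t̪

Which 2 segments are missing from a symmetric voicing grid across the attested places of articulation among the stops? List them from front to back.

bilabial: voiceless /p/, voiced —.
dental: voiceless /t̪/, voiced /d̪/.
alveolar: voiceless /t/, voiced /d/.
retroflex: voiceless /ʈ/, voiced —.
palatal: voiceless /c/, voiced /ɟ/.
velar: voiceless /k/, voiced /ɡ/.
Gaps, from front to back: bilabial lacks voiced (/b/); retroflex lacks voiced (/ɖ/).

/b/, /ɖ/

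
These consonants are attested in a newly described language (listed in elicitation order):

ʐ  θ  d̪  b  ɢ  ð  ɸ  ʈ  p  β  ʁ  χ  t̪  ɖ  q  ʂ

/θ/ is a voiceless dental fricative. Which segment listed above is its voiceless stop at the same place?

/t̪/

The voiceless stop at the same place is a voiceless dental stop — in this inventory, /t̪/.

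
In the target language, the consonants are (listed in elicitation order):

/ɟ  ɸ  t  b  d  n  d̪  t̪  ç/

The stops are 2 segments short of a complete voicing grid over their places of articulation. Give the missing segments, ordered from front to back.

/p/, /c/

place of articulation  voiceless  voiced  
bilabial          —         b       
dental            t̪        d̪      
alveolar          t         d       
palatal           —         ɟ       
Gaps, from front to back: bilabial lacks voiceless (/p/); palatal lacks voiceless (/c/).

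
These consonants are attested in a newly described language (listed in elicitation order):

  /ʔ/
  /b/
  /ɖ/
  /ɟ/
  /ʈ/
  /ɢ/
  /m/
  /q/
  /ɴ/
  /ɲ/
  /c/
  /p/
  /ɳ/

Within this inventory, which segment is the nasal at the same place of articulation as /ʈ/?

/ʈ/ is a voiceless retroflex stop.
The nasal at the same place is a retroflex nasal — in this inventory, /ɳ/.

/ɳ/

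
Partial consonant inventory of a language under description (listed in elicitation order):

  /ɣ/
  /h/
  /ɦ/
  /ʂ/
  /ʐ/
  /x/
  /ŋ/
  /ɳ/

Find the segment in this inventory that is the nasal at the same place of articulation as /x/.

/x/ is a voiceless velar fricative.
The nasal at the same place is a velar nasal — in this inventory, /ŋ/.

/ŋ/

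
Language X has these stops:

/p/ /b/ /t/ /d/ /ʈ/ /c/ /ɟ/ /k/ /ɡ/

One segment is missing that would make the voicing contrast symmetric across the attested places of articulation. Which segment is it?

place of articulation  voiceless  voiced  
bilabial          p         b       
alveolar          t         d       
retroflex         ʈ         —       
palatal           c         ɟ       
velar             k         ɡ       
The retroflex row has no voiced member, so the gap is the voiced retroflex stop /ɖ/.

/ɖ/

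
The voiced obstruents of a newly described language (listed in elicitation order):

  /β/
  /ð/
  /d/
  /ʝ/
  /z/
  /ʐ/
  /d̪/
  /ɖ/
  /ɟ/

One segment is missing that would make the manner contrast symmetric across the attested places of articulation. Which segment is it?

Stop: /d̪/ (dental), /d/ (alveolar), /ɖ/ (retroflex), /ɟ/ (palatal).
Fricative: /β/ (bilabial), /ð/ (dental), /z/ (alveolar), /ʐ/ (retroflex), /ʝ/ (palatal).
The bilabial row has no stop member, so the gap is the bilabial stop /b/.

/b/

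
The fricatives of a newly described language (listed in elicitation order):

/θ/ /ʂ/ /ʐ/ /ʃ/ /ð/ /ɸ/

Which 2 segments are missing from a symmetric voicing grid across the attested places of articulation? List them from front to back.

/β/, /ʒ/

bilabial: voiceless /ɸ/, voiced —.
dental: voiceless /θ/, voiced /ð/.
postalveolar: voiceless /ʃ/, voiced —.
retroflex: voiceless /ʂ/, voiced /ʐ/.
Gaps, from front to back: bilabial lacks voiced (/β/); postalveolar lacks voiced (/ʒ/).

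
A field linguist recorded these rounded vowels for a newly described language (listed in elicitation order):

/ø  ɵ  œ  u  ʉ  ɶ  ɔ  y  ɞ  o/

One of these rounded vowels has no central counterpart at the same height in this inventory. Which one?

High: /y/ ~ /ʉ/ ~ /u/
High-mid: /ø/ ~ /ɵ/ ~ /o/
Low-mid: /œ/ ~ /ɞ/ ~ /ɔ/
Low: only /ɶ/ (front); no central partner.
So /ɶ/ is the unpaired segment.

/ɶ/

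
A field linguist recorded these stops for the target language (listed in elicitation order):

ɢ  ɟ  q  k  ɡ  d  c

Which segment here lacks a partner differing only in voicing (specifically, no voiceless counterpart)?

Palatal: /c/ ~ /ɟ/
Velar: /k/ ~ /ɡ/
Uvular: /q/ ~ /ɢ/
Alveolar: only /d/ (voiced); no voiceless partner.
So /d/ is the unpaired segment.

/d/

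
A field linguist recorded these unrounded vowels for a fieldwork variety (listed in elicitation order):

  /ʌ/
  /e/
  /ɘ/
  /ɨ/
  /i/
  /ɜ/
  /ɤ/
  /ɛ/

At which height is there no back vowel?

Front: /i/ (high), /e/ (high-mid), /ɛ/ (low-mid).
Central: /ɨ/ (high), /ɘ/ (high-mid), /ɜ/ (low-mid).
Back: /ɤ/ (high-mid), /ʌ/ (low-mid).
Every height has a back member except high, where /ɯ/ would be expected.

high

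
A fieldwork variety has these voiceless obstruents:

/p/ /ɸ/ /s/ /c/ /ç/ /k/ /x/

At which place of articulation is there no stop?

Stop: /p/ (bilabial), /c/ (palatal), /k/ (velar).
Fricative: /ɸ/ (bilabial), /s/ (alveolar), /ç/ (palatal), /x/ (velar).
Every place of articulation has a stop member except alveolar, where /t/ would be expected.

alveolar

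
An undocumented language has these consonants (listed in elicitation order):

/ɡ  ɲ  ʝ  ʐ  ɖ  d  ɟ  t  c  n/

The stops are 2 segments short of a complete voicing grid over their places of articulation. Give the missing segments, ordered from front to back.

/ʈ/, /k/

Voiceless: /t/ (alveolar), /c/ (palatal).
Voiced: /d/ (alveolar), /ɖ/ (retroflex), /ɟ/ (palatal), /ɡ/ (velar).
Gaps, from front to back: retroflex lacks voiceless (/ʈ/); velar lacks voiceless (/k/).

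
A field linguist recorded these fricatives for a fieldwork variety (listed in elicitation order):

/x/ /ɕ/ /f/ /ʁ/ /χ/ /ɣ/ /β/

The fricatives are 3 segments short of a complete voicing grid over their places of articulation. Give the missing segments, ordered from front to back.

/ɸ/, /v/, /ʑ/

bilabial: voiceless —, voiced /β/.
labiodental: voiceless /f/, voiced —.
alveolo-palatal: voiceless /ɕ/, voiced —.
velar: voiceless /x/, voiced /ɣ/.
uvular: voiceless /χ/, voiced /ʁ/.
Gaps, from front to back: bilabial lacks voiceless (/ɸ/); labiodental lacks voiced (/v/); alveolo-palatal lacks voiced (/ʑ/).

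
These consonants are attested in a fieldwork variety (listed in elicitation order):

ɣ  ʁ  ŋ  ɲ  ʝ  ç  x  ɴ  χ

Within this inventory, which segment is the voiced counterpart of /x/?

/ɣ/

/x/ is a voiceless velar fricative.
The voiced counterpart is a voiced velar fricative — in this inventory, /ɣ/.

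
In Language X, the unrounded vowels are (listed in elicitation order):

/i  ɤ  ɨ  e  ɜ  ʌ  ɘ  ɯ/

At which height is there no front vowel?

low-mid

high: front /i/, central /ɨ/, back /ɯ/.
high-mid: front /e/, central /ɘ/, back /ɤ/.
low-mid: front —, central /ɜ/, back /ʌ/.
Every height has a front member except low-mid, where /ɛ/ would be expected.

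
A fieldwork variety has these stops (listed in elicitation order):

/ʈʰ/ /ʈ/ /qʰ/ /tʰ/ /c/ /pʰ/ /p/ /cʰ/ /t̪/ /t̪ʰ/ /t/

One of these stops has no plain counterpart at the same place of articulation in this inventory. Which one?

/qʰ/

Bilabial: /p/ ~ /pʰ/
Dental: /t̪/ ~ /t̪ʰ/
Alveolar: /t/ ~ /tʰ/
Retroflex: /ʈ/ ~ /ʈʰ/
Palatal: /c/ ~ /cʰ/
Uvular: only /qʰ/ (aspirated); no plain partner.
So /qʰ/ is the unpaired segment.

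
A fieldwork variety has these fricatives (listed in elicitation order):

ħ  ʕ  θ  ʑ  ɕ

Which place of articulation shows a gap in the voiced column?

dental

dental: voiceless /θ/, voiced —.
alveolo-palatal: voiceless /ɕ/, voiced /ʑ/.
pharyngeal: voiceless /ħ/, voiced /ʕ/.
Every place of articulation has a voiced member except dental, where /ð/ would be expected.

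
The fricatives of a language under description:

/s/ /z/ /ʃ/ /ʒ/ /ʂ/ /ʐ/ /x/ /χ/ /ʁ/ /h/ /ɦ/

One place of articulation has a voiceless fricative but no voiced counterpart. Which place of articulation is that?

place of articulation  voiceless  voiced  
alveolar          s         z       
postalveolar      ʃ         ʒ       
retroflex         ʂ         ʐ       
velar             x         —       
uvular            χ         ʁ       
glottal           h         ɦ       
Every place of articulation has a voiced member except velar, where /ɣ/ would be expected.

velar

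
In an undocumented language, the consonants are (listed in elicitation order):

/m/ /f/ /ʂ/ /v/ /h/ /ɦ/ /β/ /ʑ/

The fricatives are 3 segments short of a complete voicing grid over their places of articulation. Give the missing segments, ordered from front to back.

/ɸ/, /ʐ/, /ɕ/

bilabial: voiceless —, voiced /β/.
labiodental: voiceless /f/, voiced /v/.
retroflex: voiceless /ʂ/, voiced —.
alveolo-palatal: voiceless —, voiced /ʑ/.
glottal: voiceless /h/, voiced /ɦ/.
Gaps, from front to back: bilabial lacks voiceless (/ɸ/); retroflex lacks voiced (/ʐ/); alveolo-palatal lacks voiceless (/ɕ/).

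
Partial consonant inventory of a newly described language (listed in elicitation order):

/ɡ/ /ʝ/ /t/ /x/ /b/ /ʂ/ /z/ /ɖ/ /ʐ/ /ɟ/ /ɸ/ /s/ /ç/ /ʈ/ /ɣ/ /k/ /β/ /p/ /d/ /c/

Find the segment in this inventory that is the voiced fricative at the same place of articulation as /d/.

/d/ is a voiced alveolar stop.
The voiced fricative at the same place is a voiced alveolar fricative — in this inventory, /z/.

/z/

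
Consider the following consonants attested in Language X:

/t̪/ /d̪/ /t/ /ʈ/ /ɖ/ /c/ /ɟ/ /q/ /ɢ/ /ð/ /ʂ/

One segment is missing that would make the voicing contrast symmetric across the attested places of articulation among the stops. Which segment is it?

/d/

Voiceless: /t̪/ (dental), /t/ (alveolar), /ʈ/ (retroflex), /c/ (palatal), /q/ (uvular).
Voiced: /d̪/ (dental), /ɖ/ (retroflex), /ɟ/ (palatal), /ɢ/ (uvular).
The alveolar row has no voiced member, so the gap is the voiced alveolar stop /d/.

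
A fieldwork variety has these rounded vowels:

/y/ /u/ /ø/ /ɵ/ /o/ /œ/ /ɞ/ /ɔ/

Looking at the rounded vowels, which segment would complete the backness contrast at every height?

/ʉ/

high: front /y/, central —, back /u/.
high-mid: front /ø/, central /ɵ/, back /o/.
low-mid: front /œ/, central /ɞ/, back /ɔ/.
The high row has no central member, so the gap is the high central rounded vowel /ʉ/.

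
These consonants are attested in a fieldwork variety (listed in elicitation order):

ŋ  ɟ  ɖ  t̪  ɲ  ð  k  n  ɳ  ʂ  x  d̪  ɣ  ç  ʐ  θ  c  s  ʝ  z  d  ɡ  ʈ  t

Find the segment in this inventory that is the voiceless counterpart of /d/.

/t/

/d/ is a voiced alveolar stop.
The voiceless counterpart is a voiceless alveolar stop — in this inventory, /t/.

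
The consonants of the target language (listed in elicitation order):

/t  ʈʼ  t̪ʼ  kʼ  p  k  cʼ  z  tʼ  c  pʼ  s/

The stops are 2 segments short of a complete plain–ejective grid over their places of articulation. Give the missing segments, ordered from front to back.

bilabial: plain /p/, ejective /pʼ/.
dental: plain —, ejective /t̪ʼ/.
alveolar: plain /t/, ejective /tʼ/.
retroflex: plain —, ejective /ʈʼ/.
palatal: plain /c/, ejective /cʼ/.
velar: plain /k/, ejective /kʼ/.
Gaps, from front to back: dental lacks plain (/t̪/); retroflex lacks plain (/ʈ/).

/t̪/, /ʈ/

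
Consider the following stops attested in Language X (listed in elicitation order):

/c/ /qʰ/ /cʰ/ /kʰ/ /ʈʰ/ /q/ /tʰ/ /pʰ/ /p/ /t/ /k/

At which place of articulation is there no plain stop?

place of articulation  plain     aspirated
bilabial          p         pʰ      
alveolar          t         tʰ      
retroflex         —         ʈʰ      
palatal           c         cʰ      
velar             k         kʰ      
uvular            q         qʰ      
Every place of articulation has a plain member except retroflex, where /ʈ/ would be expected.

retroflex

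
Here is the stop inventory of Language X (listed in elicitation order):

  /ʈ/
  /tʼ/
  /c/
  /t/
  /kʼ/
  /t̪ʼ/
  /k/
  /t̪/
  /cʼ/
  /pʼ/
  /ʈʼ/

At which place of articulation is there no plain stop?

bilabial: plain —, ejective /pʼ/.
dental: plain /t̪/, ejective /t̪ʼ/.
alveolar: plain /t/, ejective /tʼ/.
retroflex: plain /ʈ/, ejective /ʈʼ/.
palatal: plain /c/, ejective /cʼ/.
velar: plain /k/, ejective /kʼ/.
Every place of articulation has a plain member except bilabial, where /p/ would be expected.

bilabial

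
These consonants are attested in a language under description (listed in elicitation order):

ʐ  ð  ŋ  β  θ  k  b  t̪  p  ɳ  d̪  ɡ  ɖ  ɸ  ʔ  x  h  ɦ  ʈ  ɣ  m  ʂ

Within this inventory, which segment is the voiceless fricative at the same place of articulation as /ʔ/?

/ʔ/ is a voiceless glottal stop.
The voiceless fricative at the same place is a voiceless glottal fricative — in this inventory, /h/.

/h/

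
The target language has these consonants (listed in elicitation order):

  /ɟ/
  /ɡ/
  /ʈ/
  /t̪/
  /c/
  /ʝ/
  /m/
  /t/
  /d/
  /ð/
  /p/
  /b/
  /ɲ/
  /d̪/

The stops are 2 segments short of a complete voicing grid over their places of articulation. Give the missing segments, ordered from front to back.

/ɖ/, /k/

bilabial: voiceless /p/, voiced /b/.
dental: voiceless /t̪/, voiced /d̪/.
alveolar: voiceless /t/, voiced /d/.
retroflex: voiceless /ʈ/, voiced —.
palatal: voiceless /c/, voiced /ɟ/.
velar: voiceless —, voiced /ɡ/.
Gaps, from front to back: retroflex lacks voiced (/ɖ/); velar lacks voiceless (/k/).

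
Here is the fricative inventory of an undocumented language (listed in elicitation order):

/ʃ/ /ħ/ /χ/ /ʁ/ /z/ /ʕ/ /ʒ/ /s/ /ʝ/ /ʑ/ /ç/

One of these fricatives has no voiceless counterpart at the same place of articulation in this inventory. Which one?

Alveolar: /s/ ~ /z/
Postalveolar: /ʃ/ ~ /ʒ/
Palatal: /ç/ ~ /ʝ/
Uvular: /χ/ ~ /ʁ/
Pharyngeal: /ħ/ ~ /ʕ/
Alveolo-palatal: only /ʑ/ (voiced); no voiceless partner.
So /ʑ/ is the unpaired segment.

/ʑ/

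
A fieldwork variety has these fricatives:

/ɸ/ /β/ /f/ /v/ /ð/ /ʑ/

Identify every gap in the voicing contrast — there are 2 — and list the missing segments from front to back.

/θ/, /ɕ/

place of articulation  voiceless  voiced  
bilabial          ɸ         β       
labiodental       f         v       
dental            —         ð       
alveolo-palatal   —         ʑ       
Gaps, from front to back: dental lacks voiceless (/θ/); alveolo-palatal lacks voiceless (/ɕ/).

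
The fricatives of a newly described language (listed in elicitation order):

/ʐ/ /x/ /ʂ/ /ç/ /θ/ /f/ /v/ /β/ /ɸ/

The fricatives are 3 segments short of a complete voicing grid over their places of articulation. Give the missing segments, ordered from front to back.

Voiceless: /ɸ/ (bilabial), /f/ (labiodental), /θ/ (dental), /ʂ/ (retroflex), /ç/ (palatal), /x/ (velar).
Voiced: /β/ (bilabial), /v/ (labiodental), /ʐ/ (retroflex).
Gaps, from front to back: dental lacks voiced (/ð/); palatal lacks voiced (/ʝ/); velar lacks voiced (/ɣ/).

/ð/, /ʝ/, /ɣ/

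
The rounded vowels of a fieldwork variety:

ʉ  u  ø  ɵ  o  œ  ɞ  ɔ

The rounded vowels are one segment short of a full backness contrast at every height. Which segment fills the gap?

/y/

Front: /ø/ (high-mid), /œ/ (low-mid).
Central: /ʉ/ (high), /ɵ/ (high-mid), /ɞ/ (low-mid).
Back: /u/ (high), /o/ (high-mid), /ɔ/ (low-mid).
The high row has no front member, so the gap is the high front rounded vowel /y/.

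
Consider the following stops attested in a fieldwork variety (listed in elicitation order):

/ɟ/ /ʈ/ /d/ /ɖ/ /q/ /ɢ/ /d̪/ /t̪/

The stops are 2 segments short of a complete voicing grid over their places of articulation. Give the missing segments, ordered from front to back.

/t/, /c/

Voiceless: /t̪/ (dental), /ʈ/ (retroflex), /q/ (uvular).
Voiced: /d̪/ (dental), /d/ (alveolar), /ɖ/ (retroflex), /ɟ/ (palatal), /ɢ/ (uvular).
Gaps, from front to back: alveolar lacks voiceless (/t/); palatal lacks voiceless (/c/).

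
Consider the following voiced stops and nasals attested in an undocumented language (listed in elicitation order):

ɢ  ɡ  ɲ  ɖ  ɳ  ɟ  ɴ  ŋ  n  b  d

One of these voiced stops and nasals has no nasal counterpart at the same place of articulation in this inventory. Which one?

Alveolar: /d/ ~ /n/
Retroflex: /ɖ/ ~ /ɳ/
Palatal: /ɟ/ ~ /ɲ/
Velar: /ɡ/ ~ /ŋ/
Uvular: /ɢ/ ~ /ɴ/
Bilabial: only /b/ (oral stop); no nasal partner.
So /b/ is the unpaired segment.

/b/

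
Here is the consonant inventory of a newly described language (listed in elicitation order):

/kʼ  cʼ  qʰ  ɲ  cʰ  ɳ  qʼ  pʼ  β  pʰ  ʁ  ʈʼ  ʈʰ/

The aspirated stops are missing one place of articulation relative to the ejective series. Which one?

velar

place of articulation  aspirated  ejective
bilabial          pʰ        pʼ      
retroflex         ʈʰ        ʈʼ      
palatal           cʰ        cʼ      
velar             —         kʼ      
uvular            qʰ        qʼ      
Every place of articulation has an aspirated member except velar, where /kʰ/ would be expected.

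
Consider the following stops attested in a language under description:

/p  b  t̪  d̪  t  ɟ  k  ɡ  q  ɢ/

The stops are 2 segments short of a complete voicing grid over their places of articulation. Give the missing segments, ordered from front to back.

place of articulation  voiceless  voiced  
bilabial          p         b       
dental            t̪        d̪      
alveolar          t         —       
palatal           —         ɟ       
velar             k         ɡ       
uvular            q         ɢ       
Gaps, from front to back: alveolar lacks voiced (/d/); palatal lacks voiceless (/c/).

/d/, /c/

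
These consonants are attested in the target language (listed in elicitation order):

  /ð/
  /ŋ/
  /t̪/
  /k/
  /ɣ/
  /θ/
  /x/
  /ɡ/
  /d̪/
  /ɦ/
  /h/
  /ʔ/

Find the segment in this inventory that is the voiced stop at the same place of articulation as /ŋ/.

/ɡ/

/ŋ/ is a velar nasal.
The voiced stop at the same place is a voiced velar stop — in this inventory, /ɡ/.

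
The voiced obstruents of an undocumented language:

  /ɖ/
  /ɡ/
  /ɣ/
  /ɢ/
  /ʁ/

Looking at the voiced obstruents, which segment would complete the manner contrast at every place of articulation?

retroflex: stop /ɖ/, fricative —.
velar: stop /ɡ/, fricative /ɣ/.
uvular: stop /ɢ/, fricative /ʁ/.
The retroflex row has no fricative member, so the gap is the retroflex fricative /ʐ/.

/ʐ/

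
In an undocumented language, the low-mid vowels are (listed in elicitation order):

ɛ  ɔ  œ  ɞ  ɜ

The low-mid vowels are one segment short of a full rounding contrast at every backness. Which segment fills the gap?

/ʌ/

Unrounded: /ɛ/ (front), /ɜ/ (central).
Rounded: /œ/ (front), /ɞ/ (central), /ɔ/ (back).
The back row has no unrounded member, so the gap is the back unrounded vowel /ʌ/.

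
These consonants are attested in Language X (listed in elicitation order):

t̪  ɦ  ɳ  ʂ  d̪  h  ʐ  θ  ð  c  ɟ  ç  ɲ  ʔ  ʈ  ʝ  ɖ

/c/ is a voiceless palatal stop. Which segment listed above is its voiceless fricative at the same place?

The voiceless fricative at the same place is a voiceless palatal fricative — in this inventory, /ç/.

/ç/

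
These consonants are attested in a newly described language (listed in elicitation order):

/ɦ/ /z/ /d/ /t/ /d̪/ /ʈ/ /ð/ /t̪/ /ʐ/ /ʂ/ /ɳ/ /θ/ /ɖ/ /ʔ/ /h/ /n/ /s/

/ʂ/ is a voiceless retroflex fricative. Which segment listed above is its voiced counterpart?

/ʐ/

The voiced counterpart is a voiced retroflex fricative — in this inventory, /ʐ/.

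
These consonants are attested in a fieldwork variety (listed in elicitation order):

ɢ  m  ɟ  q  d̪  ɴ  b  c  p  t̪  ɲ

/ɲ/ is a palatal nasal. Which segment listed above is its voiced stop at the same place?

The voiced stop at the same place is a voiced palatal stop — in this inventory, /ɟ/.

/ɟ/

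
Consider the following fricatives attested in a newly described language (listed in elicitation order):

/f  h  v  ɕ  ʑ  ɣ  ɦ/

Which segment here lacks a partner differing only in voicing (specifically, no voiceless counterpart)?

/ɣ/

Labiodental: /f/ ~ /v/
Alveolo-palatal: /ɕ/ ~ /ʑ/
Glottal: /h/ ~ /ɦ/
Velar: only /ɣ/ (voiced); no voiceless partner.
So /ɣ/ is the unpaired segment.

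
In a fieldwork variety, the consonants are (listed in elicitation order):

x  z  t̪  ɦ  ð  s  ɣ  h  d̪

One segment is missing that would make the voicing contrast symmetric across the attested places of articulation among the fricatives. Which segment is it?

Voiceless: /s/ (alveolar), /x/ (velar), /h/ (glottal).
Voiced: /ð/ (dental), /z/ (alveolar), /ɣ/ (velar), /ɦ/ (glottal).
The dental row has no voiceless member, so the gap is the voiceless dental fricative /θ/.

/θ/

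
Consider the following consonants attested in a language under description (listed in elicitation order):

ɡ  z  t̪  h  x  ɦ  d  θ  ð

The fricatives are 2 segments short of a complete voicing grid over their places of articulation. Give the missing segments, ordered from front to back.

Voiceless: /θ/ (dental), /x/ (velar), /h/ (glottal).
Voiced: /ð/ (dental), /z/ (alveolar), /ɦ/ (glottal).
Gaps, from front to back: alveolar lacks voiceless (/s/); velar lacks voiced (/ɣ/).

/s/, /ɣ/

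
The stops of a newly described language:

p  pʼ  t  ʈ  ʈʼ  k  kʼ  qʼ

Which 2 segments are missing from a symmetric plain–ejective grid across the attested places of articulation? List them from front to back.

/tʼ/, /q/

bilabial: plain /p/, ejective /pʼ/.
alveolar: plain /t/, ejective —.
retroflex: plain /ʈ/, ejective /ʈʼ/.
velar: plain /k/, ejective /kʼ/.
uvular: plain —, ejective /qʼ/.
Gaps, from front to back: alveolar lacks ejective (/tʼ/); uvular lacks plain (/q/).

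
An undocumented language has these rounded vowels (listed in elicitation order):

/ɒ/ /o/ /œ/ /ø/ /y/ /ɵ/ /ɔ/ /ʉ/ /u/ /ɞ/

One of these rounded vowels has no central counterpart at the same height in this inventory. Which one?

High: /y/ ~ /ʉ/ ~ /u/
High-mid: /ø/ ~ /ɵ/ ~ /o/
Low-mid: /œ/ ~ /ɞ/ ~ /ɔ/
Low: only /ɒ/ (back); no central partner.
So /ɒ/ is the unpaired segment.

/ɒ/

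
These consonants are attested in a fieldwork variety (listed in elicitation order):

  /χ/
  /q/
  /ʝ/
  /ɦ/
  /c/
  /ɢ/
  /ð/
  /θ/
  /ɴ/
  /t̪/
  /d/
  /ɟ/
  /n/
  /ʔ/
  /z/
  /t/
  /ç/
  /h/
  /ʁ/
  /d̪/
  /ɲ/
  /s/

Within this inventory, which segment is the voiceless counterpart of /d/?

/t/

/d/ is a voiced alveolar stop.
The voiceless counterpart is a voiceless alveolar stop — in this inventory, /t/.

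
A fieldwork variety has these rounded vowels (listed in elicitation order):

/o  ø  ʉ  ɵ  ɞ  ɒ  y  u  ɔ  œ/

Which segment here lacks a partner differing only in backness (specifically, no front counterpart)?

High: /y/ ~ /ʉ/ ~ /u/
High-mid: /ø/ ~ /ɵ/ ~ /o/
Low-mid: /œ/ ~ /ɞ/ ~ /ɔ/
Low: only /ɒ/ (back); no front partner.
So /ɒ/ is the unpaired segment.

/ɒ/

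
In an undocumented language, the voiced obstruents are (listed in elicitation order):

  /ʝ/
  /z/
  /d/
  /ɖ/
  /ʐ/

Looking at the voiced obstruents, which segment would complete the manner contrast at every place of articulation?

/ɟ/

Stop: /d/ (alveolar), /ɖ/ (retroflex).
Fricative: /z/ (alveolar), /ʐ/ (retroflex), /ʝ/ (palatal).
The palatal row has no stop member, so the gap is the palatal stop /ɟ/.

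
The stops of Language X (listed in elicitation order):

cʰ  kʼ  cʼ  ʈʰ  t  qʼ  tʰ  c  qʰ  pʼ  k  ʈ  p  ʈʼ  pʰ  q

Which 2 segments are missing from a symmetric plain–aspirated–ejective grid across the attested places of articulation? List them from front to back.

/tʼ/, /kʰ/

bilabial: plain /p/, aspirated /pʰ/, ejective /pʼ/.
alveolar: plain /t/, aspirated /tʰ/, ejective —.
retroflex: plain /ʈ/, aspirated /ʈʰ/, ejective /ʈʼ/.
palatal: plain /c/, aspirated /cʰ/, ejective /cʼ/.
velar: plain /k/, aspirated —, ejective /kʼ/.
uvular: plain /q/, aspirated /qʰ/, ejective /qʼ/.
Gaps, from front to back: alveolar lacks ejective (/tʼ/); velar lacks aspirated (/kʰ/).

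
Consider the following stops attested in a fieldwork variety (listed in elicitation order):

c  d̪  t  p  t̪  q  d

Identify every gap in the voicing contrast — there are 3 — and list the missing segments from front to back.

place of articulation  voiceless  voiced  
bilabial          p         —       
dental            t̪        d̪      
alveolar          t         d       
palatal           c         —       
uvular            q         —       
Gaps, from front to back: bilabial lacks voiced (/b/); palatal lacks voiced (/ɟ/); uvular lacks voiced (/ɢ/).

/b/, /ɟ/, /ɢ/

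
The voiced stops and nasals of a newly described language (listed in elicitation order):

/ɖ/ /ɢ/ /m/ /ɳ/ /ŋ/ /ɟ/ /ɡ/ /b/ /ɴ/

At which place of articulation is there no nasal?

palatal

place of articulation  oral stop  nasal   
bilabial          b         m       
retroflex         ɖ         ɳ       
palatal           ɟ         —       
velar             ɡ         ŋ       
uvular            ɢ         ɴ       
Every place of articulation has a nasal member except palatal, where /ɲ/ would be expected.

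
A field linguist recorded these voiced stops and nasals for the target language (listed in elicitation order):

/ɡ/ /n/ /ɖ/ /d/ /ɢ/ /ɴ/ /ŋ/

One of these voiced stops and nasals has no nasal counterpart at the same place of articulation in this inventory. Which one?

Alveolar: /d/ ~ /n/
Velar: /ɡ/ ~ /ŋ/
Uvular: /ɢ/ ~ /ɴ/
Retroflex: only /ɖ/ (oral stop); no nasal partner.
So /ɖ/ is the unpaired segment.

/ɖ/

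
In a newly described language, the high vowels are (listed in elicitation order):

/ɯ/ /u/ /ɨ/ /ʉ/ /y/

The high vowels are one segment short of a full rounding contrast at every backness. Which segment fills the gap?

/i/

front: unrounded —, rounded /y/.
central: unrounded /ɨ/, rounded /ʉ/.
back: unrounded /ɯ/, rounded /u/.
The front row has no unrounded member, so the gap is the front unrounded vowel /i/.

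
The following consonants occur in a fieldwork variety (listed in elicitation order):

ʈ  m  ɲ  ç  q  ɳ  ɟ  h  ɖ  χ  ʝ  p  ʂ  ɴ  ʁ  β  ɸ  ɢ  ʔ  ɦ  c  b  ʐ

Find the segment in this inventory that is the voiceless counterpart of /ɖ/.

/ʈ/

/ɖ/ is a voiced retroflex stop.
The voiceless counterpart is a voiceless retroflex stop — in this inventory, /ʈ/.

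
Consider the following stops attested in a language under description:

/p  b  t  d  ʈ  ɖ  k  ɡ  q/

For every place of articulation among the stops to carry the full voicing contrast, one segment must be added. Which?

bilabial: voiceless /p/, voiced /b/.
alveolar: voiceless /t/, voiced /d/.
retroflex: voiceless /ʈ/, voiced /ɖ/.
velar: voiceless /k/, voiced /ɡ/.
uvular: voiceless /q/, voiced —.
The uvular row has no voiced member, so the gap is the voiced uvular stop /ɢ/.

/ɢ/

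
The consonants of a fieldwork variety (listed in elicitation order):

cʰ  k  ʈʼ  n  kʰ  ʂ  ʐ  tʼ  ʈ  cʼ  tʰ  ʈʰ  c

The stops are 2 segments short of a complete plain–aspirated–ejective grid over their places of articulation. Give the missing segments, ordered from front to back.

place of articulation  plain     aspirated  ejective
alveolar          —         tʰ        tʼ      
retroflex         ʈ         ʈʰ        ʈʼ      
palatal           c         cʰ        cʼ      
velar             k         kʰ        —       
Gaps, from front to back: alveolar lacks plain (/t/); velar lacks ejective (/kʼ/).

/t/, /kʼ/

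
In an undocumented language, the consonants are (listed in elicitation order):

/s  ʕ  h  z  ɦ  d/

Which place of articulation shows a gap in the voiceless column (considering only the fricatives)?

pharyngeal

place of articulation  voiceless  voiced  
alveolar          s         z       
pharyngeal        —         ʕ       
glottal           h         ɦ       
Every place of articulation has a voiceless member except pharyngeal, where /ħ/ would be expected.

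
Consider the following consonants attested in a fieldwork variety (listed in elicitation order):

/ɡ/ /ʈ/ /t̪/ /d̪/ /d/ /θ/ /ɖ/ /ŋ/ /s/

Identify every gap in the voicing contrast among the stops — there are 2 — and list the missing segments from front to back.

/t/, /k/

Voiceless: /t̪/ (dental), /ʈ/ (retroflex).
Voiced: /d̪/ (dental), /d/ (alveolar), /ɖ/ (retroflex), /ɡ/ (velar).
Gaps, from front to back: alveolar lacks voiceless (/t/); velar lacks voiceless (/k/).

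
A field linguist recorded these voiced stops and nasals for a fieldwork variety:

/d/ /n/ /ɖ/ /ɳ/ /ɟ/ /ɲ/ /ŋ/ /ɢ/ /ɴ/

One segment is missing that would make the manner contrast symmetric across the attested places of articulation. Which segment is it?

/ɡ/

Oral stop: /d/ (alveolar), /ɖ/ (retroflex), /ɟ/ (palatal), /ɢ/ (uvular).
Nasal: /n/ (alveolar), /ɳ/ (retroflex), /ɲ/ (palatal), /ŋ/ (velar), /ɴ/ (uvular).
The velar row has no oral stop member, so the gap is the velar oral stop /ɡ/.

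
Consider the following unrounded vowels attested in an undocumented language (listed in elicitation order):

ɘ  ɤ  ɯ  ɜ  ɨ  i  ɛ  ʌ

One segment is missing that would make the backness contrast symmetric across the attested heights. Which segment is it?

Front: /i/ (high), /ɛ/ (low-mid).
Central: /ɨ/ (high), /ɘ/ (high-mid), /ɜ/ (low-mid).
Back: /ɯ/ (high), /ɤ/ (high-mid), /ʌ/ (low-mid).
The high-mid row has no front member, so the gap is the high-mid front unrounded vowel /e/.

/e/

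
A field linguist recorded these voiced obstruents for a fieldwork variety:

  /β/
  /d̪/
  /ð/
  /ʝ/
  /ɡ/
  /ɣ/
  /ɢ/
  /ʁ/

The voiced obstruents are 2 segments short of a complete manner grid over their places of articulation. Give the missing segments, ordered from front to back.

Stop: /d̪/ (dental), /ɡ/ (velar), /ɢ/ (uvular).
Fricative: /β/ (bilabial), /ð/ (dental), /ʝ/ (palatal), /ɣ/ (velar), /ʁ/ (uvular).
Gaps, from front to back: bilabial lacks stop (/b/); palatal lacks stop (/ɟ/).

/b/, /ɟ/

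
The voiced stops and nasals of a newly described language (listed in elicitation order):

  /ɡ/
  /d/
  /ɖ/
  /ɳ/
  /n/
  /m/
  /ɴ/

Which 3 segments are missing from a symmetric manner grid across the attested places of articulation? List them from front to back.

place of articulation  oral stop  nasal   
bilabial          —         m       
alveolar          d         n       
retroflex         ɖ         ɳ       
velar             ɡ         —       
uvular            —         ɴ       
Gaps, from front to back: bilabial lacks oral stop (/b/); velar lacks nasal (/ŋ/); uvular lacks oral stop (/ɢ/).

/b/, /ŋ/, /ɢ/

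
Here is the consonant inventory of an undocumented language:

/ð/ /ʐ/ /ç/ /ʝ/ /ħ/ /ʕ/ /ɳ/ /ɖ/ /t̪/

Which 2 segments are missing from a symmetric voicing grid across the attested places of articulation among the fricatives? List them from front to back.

/θ/, /ʂ/

place of articulation  voiceless  voiced  
dental            —         ð       
retroflex         —         ʐ       
palatal           ç         ʝ       
pharyngeal        ħ         ʕ       
Gaps, from front to back: dental lacks voiceless (/θ/); retroflex lacks voiceless (/ʂ/).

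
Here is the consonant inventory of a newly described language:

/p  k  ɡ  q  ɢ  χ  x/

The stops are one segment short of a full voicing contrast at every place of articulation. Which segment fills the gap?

/b/

bilabial: voiceless /p/, voiced —.
velar: voiceless /k/, voiced /ɡ/.
uvular: voiceless /q/, voiced /ɢ/.
The bilabial row has no voiced member, so the gap is the voiced bilabial stop /b/.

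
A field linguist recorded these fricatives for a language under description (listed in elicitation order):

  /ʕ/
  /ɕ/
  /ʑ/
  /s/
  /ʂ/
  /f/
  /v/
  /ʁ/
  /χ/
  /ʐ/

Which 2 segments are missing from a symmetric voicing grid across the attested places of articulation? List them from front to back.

Voiceless: /f/ (labiodental), /s/ (alveolar), /ʂ/ (retroflex), /ɕ/ (alveolo-palatal), /χ/ (uvular).
Voiced: /v/ (labiodental), /ʐ/ (retroflex), /ʑ/ (alveolo-palatal), /ʁ/ (uvular), /ʕ/ (pharyngeal).
Gaps, from front to back: alveolar lacks voiced (/z/); pharyngeal lacks voiceless (/ħ/).

/z/, /ħ/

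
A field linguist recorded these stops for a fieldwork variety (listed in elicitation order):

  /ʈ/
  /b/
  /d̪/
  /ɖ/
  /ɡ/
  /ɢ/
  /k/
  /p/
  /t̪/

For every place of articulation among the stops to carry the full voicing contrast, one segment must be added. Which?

/q/

place of articulation  voiceless  voiced  
bilabial          p         b       
dental            t̪        d̪      
retroflex         ʈ         ɖ       
velar             k         ɡ       
uvular            —         ɢ       
The uvular row has no voiceless member, so the gap is the voiceless uvular stop /q/.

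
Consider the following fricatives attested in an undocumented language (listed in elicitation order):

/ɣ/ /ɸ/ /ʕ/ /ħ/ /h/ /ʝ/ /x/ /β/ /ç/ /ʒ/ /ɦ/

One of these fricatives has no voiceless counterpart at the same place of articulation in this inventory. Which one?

Bilabial: /ɸ/ ~ /β/
Palatal: /ç/ ~ /ʝ/
Velar: /x/ ~ /ɣ/
Pharyngeal: /ħ/ ~ /ʕ/
Glottal: /h/ ~ /ɦ/
Postalveolar: only /ʒ/ (voiced); no voiceless partner.
So /ʒ/ is the unpaired segment.

/ʒ/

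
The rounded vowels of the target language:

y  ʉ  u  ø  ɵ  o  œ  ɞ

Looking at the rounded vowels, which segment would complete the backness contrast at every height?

/ɔ/

height            front     central   back    
high              y         ʉ         u       
high-mid          ø         ɵ         o       
low-mid           œ         ɞ         —       
The low-mid row has no back member, so the gap is the low-mid back rounded vowel /ɔ/.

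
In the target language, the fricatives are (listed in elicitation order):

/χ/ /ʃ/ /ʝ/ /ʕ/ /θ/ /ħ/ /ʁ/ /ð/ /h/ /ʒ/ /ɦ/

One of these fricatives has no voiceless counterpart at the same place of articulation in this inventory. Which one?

/ʝ/

Dental: /θ/ ~ /ð/
Postalveolar: /ʃ/ ~ /ʒ/
Uvular: /χ/ ~ /ʁ/
Pharyngeal: /ħ/ ~ /ʕ/
Glottal: /h/ ~ /ɦ/
Palatal: only /ʝ/ (voiced); no voiceless partner.
So /ʝ/ is the unpaired segment.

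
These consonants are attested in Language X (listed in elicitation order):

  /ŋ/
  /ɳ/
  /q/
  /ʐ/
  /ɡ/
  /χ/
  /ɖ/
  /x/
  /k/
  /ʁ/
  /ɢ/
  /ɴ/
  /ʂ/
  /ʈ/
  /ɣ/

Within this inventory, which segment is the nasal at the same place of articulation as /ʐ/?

/ɳ/

/ʐ/ is a voiced retroflex fricative.
The nasal at the same place is a retroflex nasal — in this inventory, /ɳ/.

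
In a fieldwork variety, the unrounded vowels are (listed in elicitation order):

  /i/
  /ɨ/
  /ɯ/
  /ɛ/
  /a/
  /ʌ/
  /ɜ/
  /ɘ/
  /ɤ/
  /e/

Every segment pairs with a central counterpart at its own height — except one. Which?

High: /i/ ~ /ɨ/ ~ /ɯ/
High-mid: /e/ ~ /ɘ/ ~ /ɤ/
Low-mid: /ɛ/ ~ /ɜ/ ~ /ʌ/
Low: only /a/ (front); no central partner.
So /a/ is the unpaired segment.

/a/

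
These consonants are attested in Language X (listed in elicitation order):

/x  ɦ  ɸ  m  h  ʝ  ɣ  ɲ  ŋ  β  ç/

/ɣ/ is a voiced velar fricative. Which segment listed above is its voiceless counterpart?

/x/

The voiceless counterpart is a voiceless velar fricative — in this inventory, /x/.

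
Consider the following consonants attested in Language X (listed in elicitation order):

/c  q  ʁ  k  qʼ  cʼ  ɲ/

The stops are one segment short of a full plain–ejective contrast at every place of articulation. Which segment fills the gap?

palatal: plain /c/, ejective /cʼ/.
velar: plain /k/, ejective —.
uvular: plain /q/, ejective /qʼ/.
The velar row has no ejective member, so the gap is the ejective velar stop /kʼ/.

/kʼ/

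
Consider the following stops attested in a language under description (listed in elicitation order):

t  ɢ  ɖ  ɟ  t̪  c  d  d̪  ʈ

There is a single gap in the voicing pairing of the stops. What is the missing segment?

Voiceless: /t̪/ (dental), /t/ (alveolar), /ʈ/ (retroflex), /c/ (palatal).
Voiced: /d̪/ (dental), /d/ (alveolar), /ɖ/ (retroflex), /ɟ/ (palatal), /ɢ/ (uvular).
The uvular row has no voiceless member, so the gap is the voiceless uvular stop /q/.

/q/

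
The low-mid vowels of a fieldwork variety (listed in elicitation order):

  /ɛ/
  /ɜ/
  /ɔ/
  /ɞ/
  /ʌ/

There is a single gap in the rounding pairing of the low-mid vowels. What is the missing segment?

Unrounded: /ɛ/ (front), /ɜ/ (central), /ʌ/ (back).
Rounded: /ɞ/ (central), /ɔ/ (back).
The front row has no rounded member, so the gap is the front rounded vowel /œ/.

/œ/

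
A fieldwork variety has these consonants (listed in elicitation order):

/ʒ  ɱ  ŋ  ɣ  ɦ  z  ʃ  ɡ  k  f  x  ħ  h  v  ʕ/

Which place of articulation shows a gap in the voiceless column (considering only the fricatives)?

Voiceless: /f/ (labiodental), /ʃ/ (postalveolar), /x/ (velar), /ħ/ (pharyngeal), /h/ (glottal).
Voiced: /v/ (labiodental), /z/ (alveolar), /ʒ/ (postalveolar), /ɣ/ (velar), /ʕ/ (pharyngeal), /ɦ/ (glottal).
Every place of articulation has a voiceless member except alveolar, where /s/ would be expected.

alveolar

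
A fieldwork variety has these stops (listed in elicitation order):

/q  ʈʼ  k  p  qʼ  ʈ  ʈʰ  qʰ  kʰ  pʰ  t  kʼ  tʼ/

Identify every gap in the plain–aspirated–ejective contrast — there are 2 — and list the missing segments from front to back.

place of articulation  plain     aspirated  ejective
bilabial          p         pʰ        —       
alveolar          t         —         tʼ      
retroflex         ʈ         ʈʰ        ʈʼ      
velar             k         kʰ        kʼ      
uvular            q         qʰ        qʼ      
Gaps, from front to back: bilabial lacks ejective (/pʼ/); alveolar lacks aspirated (/tʰ/).

/pʼ/, /tʰ/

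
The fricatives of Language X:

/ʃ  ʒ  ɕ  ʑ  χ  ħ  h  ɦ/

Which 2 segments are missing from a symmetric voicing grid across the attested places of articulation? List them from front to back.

postalveolar: voiceless /ʃ/, voiced /ʒ/.
alveolo-palatal: voiceless /ɕ/, voiced /ʑ/.
uvular: voiceless /χ/, voiced —.
pharyngeal: voiceless /ħ/, voiced —.
glottal: voiceless /h/, voiced /ɦ/.
Gaps, from front to back: uvular lacks voiced (/ʁ/); pharyngeal lacks voiced (/ʕ/).

/ʁ/, /ʕ/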